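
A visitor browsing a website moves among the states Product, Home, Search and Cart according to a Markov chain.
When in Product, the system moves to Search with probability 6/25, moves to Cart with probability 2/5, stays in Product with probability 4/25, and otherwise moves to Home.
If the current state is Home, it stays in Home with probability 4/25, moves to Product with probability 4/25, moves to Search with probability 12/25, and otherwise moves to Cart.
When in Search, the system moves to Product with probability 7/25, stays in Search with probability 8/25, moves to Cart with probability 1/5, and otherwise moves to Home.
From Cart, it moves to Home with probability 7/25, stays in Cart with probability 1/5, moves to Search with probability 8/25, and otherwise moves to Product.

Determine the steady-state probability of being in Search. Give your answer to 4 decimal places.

Let the stationary distribution be π with π = πP and π_1 + π_2 + π_3 + π_4 = 1.
π_1 = 0.16·π_1 + 0.16·π_2 + 0.28·π_3 + 0.2·π_4
π_2 = 0.2·π_1 + 0.16·π_2 + 0.2·π_3 + 0.28·π_4
π_3 = 0.24·π_1 + 0.48·π_2 + 0.32·π_3 + 0.32·π_4
Solving with the normalization constraint gives π = (0.2101, 0.2109, 0.3369, 0.2420).
So the stationary probability of Search is 0.3369.

0.3369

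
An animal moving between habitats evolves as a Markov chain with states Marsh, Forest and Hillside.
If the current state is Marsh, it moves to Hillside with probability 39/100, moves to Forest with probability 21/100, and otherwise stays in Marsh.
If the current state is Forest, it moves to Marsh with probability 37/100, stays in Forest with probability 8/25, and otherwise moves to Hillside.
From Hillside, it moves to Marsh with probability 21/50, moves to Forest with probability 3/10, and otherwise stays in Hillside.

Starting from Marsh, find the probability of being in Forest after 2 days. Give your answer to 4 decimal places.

0.2682

Sum over the intermediate state after 1 day:
P = P(Marsh→Marsh)·P(Marsh→Forest) + P(Marsh→Forest)·P(Forest→Forest) + P(Marsh→Hillside)·P(Hillside→Forest)
  = 0.4×0.21 + 0.21×0.32 + 0.39×0.3
  = 0.0840 + 0.0672 + 0.1170 = 0.2682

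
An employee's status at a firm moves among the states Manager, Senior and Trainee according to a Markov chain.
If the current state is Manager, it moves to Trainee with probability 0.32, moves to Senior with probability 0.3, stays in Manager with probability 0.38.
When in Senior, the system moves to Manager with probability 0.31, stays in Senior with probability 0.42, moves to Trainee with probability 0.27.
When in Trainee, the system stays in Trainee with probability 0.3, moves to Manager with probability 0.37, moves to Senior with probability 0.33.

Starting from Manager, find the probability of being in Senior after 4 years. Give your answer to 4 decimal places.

Propagate the distribution vector 4 years from Manager.
After 0 years: (1.0000, 0.0000, 0.0000)
After 1 year: (0.3800, 0.3000, 0.3200)
After 2 years: (0.3558, 0.3456, 0.2986)
After 3 years: (0.3528, 0.3504, 0.2967)
After 4 years: (0.3525, 0.3510, 0.2965)
P(in Senior after 4 years) = 0.3510

0.3510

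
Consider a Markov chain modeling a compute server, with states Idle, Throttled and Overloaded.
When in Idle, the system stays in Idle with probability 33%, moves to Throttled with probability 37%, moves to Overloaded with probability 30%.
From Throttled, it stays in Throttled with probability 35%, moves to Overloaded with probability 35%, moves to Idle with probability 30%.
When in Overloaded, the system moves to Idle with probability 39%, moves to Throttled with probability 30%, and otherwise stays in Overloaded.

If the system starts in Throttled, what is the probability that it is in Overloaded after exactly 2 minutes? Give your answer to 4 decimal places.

Sum over the intermediate state after 1 minute:
P = P(Throttled→Idle)·P(Idle→Overloaded) + P(Throttled→Throttled)·P(Throttled→Overloaded) + P(Throttled→Overloaded)·P(Overloaded→Overloaded)
  = 0.3×0.3 + 0.35×0.35 + 0.35×0.31
  = 0.0900 + 0.1225 + 0.1085 = 0.3210

0.3210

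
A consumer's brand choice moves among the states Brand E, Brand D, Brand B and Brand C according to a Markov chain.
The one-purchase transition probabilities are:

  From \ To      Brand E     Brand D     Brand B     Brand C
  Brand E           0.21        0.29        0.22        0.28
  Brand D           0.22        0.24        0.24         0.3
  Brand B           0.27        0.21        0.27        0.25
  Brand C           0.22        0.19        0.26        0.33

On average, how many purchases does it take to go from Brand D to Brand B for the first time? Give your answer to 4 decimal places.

Let t(s) be the expected number of purchases to first reach Brand B from state s, with t(Brand B) = 0. Conditioning on the first purchase:
t(Brand E) = 1 + 0.21·t(Brand E) + 0.29·t(Brand D) + 0.28·t(Brand C)
t(Brand D) = 1 + 0.22·t(Brand E) + 0.24·t(Brand D) + 0.3·t(Brand C)
t(Brand C) = 1 + 0.22·t(Brand E) + 0.19·t(Brand D) + 0.33·t(Brand C)
Solving: t(Brand E) = 4.2203, t(Brand D) = 4.1367, t(Brand C) = 4.0514.
Expected purchases from Brand D to Brand B: 4.1367.

4.1367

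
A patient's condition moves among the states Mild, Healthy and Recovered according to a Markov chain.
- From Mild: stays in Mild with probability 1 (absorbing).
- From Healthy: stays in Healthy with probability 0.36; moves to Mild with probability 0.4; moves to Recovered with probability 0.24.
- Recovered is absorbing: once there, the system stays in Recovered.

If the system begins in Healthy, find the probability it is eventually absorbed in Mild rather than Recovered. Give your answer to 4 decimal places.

0.6250

Let h(s) be the probability of absorption at Mild starting from transient state s. Then h(Mild) = 1 and h(Recovered) = 0. By first-step analysis:
h(Healthy) = 0.4·1 + 0.36·h(Healthy) + 0.24·0
Solving: h(Healthy) = 0.6250.
Starting from Healthy, the probability is 0.6250.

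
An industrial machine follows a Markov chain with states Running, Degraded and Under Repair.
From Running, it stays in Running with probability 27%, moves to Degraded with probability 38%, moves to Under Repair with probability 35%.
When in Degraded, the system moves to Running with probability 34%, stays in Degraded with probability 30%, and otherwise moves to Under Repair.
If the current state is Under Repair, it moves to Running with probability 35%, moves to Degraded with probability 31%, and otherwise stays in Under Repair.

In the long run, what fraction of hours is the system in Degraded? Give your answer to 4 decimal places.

Let the stationary distribution be π with π = πP and π_1 + π_2 + π_3 = 1.
π_1 = 0.27·π_1 + 0.34·π_2 + 0.35·π_3
π_2 = 0.38·π_1 + 0.3·π_2 + 0.31·π_3
Solving with the normalization constraint gives π = (0.3210, 0.3292, 0.3498).
So the stationary probability of Degraded is 0.3292.

0.3292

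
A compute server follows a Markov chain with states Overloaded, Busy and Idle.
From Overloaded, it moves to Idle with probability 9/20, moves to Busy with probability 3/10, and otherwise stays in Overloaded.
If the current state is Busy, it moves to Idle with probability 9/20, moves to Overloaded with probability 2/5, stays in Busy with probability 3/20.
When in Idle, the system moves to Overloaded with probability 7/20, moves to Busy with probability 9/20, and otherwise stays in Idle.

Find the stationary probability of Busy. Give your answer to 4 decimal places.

Let the stationary distribution be π with π = πP and π_1 + π_2 + π_3 = 1.
π_1 = 0.25·π_1 + 0.4·π_2 + 0.35·π_3
π_2 = 0.3·π_1 + 0.15·π_2 + 0.45·π_3
Solving with the normalization constraint gives π = (0.3322, 0.3078, 0.3600).
So the stationary probability of Busy is 0.3078.

0.3078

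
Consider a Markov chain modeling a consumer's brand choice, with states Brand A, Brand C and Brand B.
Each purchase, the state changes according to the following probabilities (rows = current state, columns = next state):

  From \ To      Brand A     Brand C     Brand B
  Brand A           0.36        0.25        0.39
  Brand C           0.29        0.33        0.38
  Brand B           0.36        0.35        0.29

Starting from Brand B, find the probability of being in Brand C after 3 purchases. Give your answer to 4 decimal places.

Propagate the distribution vector 3 purchases from Brand B.
After 0 purchases: (0.0000, 0.0000, 1.0000)
After 1 purchase: (0.3600, 0.3500, 0.2900)
After 2 purchases: (0.3355, 0.3070, 0.3575)
After 3 purchases: (0.3385, 0.3103, 0.3512)
P(in Brand C after 3 purchases) = 0.3103

0.3103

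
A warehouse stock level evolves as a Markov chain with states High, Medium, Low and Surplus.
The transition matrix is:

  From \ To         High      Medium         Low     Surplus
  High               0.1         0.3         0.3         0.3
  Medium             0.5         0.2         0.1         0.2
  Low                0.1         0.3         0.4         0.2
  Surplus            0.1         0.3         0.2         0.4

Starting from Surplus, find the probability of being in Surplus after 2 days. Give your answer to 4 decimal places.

Propagate the distribution vector 2 days from Surplus.
After 0 days: (0.0000, 0.0000, 0.0000, 1.0000)
After 1 day: (0.1000, 0.3000, 0.2000, 0.4000)
After 2 days: (0.2200, 0.2700, 0.2200, 0.2900)
P(in Surplus after 2 days) = 0.2900

0.2900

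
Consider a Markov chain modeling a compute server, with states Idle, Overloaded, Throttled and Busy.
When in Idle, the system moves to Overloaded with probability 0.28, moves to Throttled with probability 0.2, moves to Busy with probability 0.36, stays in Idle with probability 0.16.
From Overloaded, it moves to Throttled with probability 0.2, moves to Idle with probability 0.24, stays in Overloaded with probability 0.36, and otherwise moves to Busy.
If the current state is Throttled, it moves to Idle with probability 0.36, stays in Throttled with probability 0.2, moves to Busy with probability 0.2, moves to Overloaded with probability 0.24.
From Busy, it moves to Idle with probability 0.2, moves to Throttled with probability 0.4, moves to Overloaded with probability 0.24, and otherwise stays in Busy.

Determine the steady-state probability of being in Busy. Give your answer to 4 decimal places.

Let the stationary distribution be π with π = πP and π_1 + π_2 + π_3 + π_4 = 1.
π_1 = 0.16·π_1 + 0.24·π_2 + 0.36·π_3 + 0.2·π_4
π_2 = 0.28·π_1 + 0.36·π_2 + 0.24·π_3 + 0.24·π_4
π_3 = 0.2·π_1 + 0.2·π_2 + 0.2·π_3 + 0.4·π_4
Solving with the normalization constraint gives π = (0.2410, 0.2837, 0.2459, 0.2294).
So the stationary probability of Busy is 0.2294.

0.2294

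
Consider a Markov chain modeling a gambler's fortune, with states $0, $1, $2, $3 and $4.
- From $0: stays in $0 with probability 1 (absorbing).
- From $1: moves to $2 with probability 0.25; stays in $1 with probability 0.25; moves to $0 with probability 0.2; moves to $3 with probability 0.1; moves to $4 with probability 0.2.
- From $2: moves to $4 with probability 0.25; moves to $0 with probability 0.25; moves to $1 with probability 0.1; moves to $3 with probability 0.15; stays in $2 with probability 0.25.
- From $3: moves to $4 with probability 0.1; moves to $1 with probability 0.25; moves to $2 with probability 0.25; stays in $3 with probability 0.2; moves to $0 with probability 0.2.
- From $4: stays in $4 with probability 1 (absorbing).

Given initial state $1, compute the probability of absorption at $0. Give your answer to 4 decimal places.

0.5152

Let h(s) be the probability of absorption at $0 starting from transient state s. Then h($0) = 1 and h($4) = 0. By first-step analysis:
h($1) = 0.2·1 + 0.25·h($1) + 0.25·h($2) + 0.1·h($3) + 0.2·0
h($2) = 0.25·1 + 0.1·h($1) + 0.25·h($2) + 0.15·h($3) + 0.25·0
h($3) = 0.2·1 + 0.25·h($1) + 0.25·h($2) + 0.2·h($3) + 0.1·0
Solving: h($1) = 0.5152, h($2) = 0.5165, h($3) = 0.5724.
Starting from $1, the probability is 0.5152.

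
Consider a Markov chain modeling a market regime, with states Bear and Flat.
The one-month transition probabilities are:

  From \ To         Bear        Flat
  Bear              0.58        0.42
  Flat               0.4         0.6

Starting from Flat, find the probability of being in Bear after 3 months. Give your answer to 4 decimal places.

Propagate the distribution vector 3 months from Flat.
After 0 months: (0.0000, 1.0000)
After 1 month: (0.4000, 0.6000)
After 2 months: (0.4720, 0.5280)
After 3 months: (0.4850, 0.5150)
P(in Bear after 3 months) = 0.4850

0.4850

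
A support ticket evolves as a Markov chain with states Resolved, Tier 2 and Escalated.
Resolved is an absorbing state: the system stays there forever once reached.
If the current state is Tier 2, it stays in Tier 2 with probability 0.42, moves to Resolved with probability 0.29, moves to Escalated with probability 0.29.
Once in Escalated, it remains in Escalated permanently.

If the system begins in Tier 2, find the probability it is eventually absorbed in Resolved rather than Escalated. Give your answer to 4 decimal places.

0.5000

Let h(s) be the probability of absorption at Resolved starting from transient state s. Then h(Resolved) = 1 and h(Escalated) = 0. By first-step analysis:
h(Tier 2) = 0.29·1 + 0.42·h(Tier 2) + 0.29·0
Solving: h(Tier 2) = 0.5000.
Starting from Tier 2, the probability is 0.5000.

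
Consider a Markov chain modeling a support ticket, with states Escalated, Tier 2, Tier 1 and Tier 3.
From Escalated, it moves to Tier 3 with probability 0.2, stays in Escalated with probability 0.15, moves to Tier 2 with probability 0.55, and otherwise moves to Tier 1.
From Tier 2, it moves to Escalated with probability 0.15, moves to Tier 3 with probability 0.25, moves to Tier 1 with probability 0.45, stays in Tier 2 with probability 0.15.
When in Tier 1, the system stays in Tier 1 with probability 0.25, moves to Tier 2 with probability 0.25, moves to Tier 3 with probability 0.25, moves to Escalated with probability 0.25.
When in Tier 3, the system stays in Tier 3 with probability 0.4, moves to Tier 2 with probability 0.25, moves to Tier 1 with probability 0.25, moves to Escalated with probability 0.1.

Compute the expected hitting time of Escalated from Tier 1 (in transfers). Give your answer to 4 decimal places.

5.4599

Let t(s) be the expected number of transfers to first reach Escalated from state s, with t(Escalated) = 0. Conditioning on the first transfer:
t(Tier 2) = 1 + 0.15·t(Tier 2) + 0.45·t(Tier 1) + 0.25·t(Tier 3)
t(Tier 1) = 1 + 0.25·t(Tier 2) + 0.25·t(Tier 1) + 0.25·t(Tier 3)
t(Tier 3) = 1 + 0.25·t(Tier 2) + 0.25·t(Tier 1) + 0.4·t(Tier 3)
Solving: t(Tier 2) = 5.9562, t(Tier 1) = 5.4599, t(Tier 3) = 6.4234.
Expected transfers from Tier 1 to Escalated: 5.4599.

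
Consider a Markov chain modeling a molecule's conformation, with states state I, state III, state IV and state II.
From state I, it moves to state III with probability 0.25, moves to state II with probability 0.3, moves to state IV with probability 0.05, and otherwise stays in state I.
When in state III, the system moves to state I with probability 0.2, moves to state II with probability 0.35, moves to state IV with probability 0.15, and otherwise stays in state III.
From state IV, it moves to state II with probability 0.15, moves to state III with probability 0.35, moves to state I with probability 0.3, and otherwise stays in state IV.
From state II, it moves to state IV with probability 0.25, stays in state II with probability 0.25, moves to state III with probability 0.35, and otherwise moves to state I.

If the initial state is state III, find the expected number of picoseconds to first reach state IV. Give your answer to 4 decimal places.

Let t(s) be the expected number of picoseconds to first reach state IV from state s, with t(state IV) = 0. Conditioning on the first picosecond:
t(state I) = 1 + 0.4·t(state I) + 0.25·t(state III) + 0.3·t(state II)
t(state III) = 1 + 0.2·t(state I) + 0.3·t(state III) + 0.35·t(state II)
t(state II) = 1 + 0.15·t(state I) + 0.35·t(state III) + 0.25·t(state II)
Solving: t(state I) = 7.1725, t(state III) = 6.3415, t(state II) = 5.7272.
Expected picoseconds from state III to state IV: 6.3415.

6.3415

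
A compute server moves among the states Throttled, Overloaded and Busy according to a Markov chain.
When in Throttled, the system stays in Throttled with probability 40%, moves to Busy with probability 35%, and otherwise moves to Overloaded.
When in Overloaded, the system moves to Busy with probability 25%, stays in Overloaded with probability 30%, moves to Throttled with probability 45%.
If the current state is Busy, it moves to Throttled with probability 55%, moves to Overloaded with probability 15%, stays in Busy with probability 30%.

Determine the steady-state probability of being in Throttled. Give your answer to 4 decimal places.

Let the stationary distribution be π with π = πP and π_1 + π_2 + π_3 = 1.
π_1 = 0.4·π_1 + 0.45·π_2 + 0.55·π_3
π_2 = 0.25·π_1 + 0.3·π_2 + 0.15·π_3
Solving with the normalization constraint gives π = (0.4582, 0.2304, 0.3114).
So the stationary probability of Throttled is 0.4582.

0.4582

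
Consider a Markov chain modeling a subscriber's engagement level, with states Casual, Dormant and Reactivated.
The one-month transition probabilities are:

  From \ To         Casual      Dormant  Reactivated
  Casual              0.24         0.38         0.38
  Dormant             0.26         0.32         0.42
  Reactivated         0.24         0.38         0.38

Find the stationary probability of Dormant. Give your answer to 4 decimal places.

0.3585

Let the stationary distribution be π with π = πP and π_1 + π_2 + π_3 = 1.
π_1 = 0.24·π_1 + 0.26·π_2 + 0.24·π_3
π_2 = 0.38·π_1 + 0.32·π_2 + 0.38·π_3
Solving with the normalization constraint gives π = (0.2472, 0.3585, 0.3943).
So the stationary probability of Dormant is 0.3585.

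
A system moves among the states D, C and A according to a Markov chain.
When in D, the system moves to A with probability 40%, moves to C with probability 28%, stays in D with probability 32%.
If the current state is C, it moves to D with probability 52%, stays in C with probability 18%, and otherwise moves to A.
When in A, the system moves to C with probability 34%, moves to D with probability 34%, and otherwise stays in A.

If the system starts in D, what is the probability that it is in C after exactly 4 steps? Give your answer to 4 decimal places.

0.2734

Propagate the distribution vector 4 steps from D.
After 0 steps: (1.0000, 0.0000, 0.0000)
After 1 step: (0.3200, 0.2800, 0.4000)
After 2 steps: (0.3840, 0.2760, 0.3400)
After 3 steps: (0.3820, 0.2728, 0.3452)
After 4 steps: (0.3815, 0.2734, 0.3451)
P(in C after 4 steps) = 0.2734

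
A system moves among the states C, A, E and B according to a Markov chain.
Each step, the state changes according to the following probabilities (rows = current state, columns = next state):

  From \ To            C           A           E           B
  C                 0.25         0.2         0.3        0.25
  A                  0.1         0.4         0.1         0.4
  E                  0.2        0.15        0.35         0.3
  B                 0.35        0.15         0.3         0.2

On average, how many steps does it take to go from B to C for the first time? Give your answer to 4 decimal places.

3.8618

Let t(s) be the expected number of steps to first reach C from state s, with t(C) = 0. Conditioning on the first step:
t(A) = 1 + 0.4·t(A) + 0.1·t(E) + 0.4·t(B)
t(E) = 1 + 0.15·t(A) + 0.35·t(E) + 0.3·t(B)
t(B) = 1 + 0.15·t(A) + 0.3·t(E) + 0.2·t(B)
Solving: t(A) = 4.9864, t(E) = 4.4715, t(B) = 3.8618.
Expected steps from B to C: 3.8618.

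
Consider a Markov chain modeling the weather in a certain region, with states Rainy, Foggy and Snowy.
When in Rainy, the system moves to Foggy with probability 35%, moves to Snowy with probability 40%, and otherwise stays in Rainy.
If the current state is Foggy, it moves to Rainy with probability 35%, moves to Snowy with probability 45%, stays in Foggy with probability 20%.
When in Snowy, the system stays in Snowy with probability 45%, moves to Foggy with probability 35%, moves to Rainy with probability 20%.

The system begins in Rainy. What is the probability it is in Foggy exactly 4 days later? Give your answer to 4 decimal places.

0.3042

Propagate the distribution vector 4 days from Rainy.
After 0 days: (1.0000, 0.0000, 0.0000)
After 1 day: (0.2500, 0.3500, 0.4000)
After 2 days: (0.2650, 0.2975, 0.4375)
After 3 days: (0.2579, 0.3054, 0.4368)
After 4 days: (0.2587, 0.3042, 0.4371)
P(in Foggy after 4 days) = 0.3042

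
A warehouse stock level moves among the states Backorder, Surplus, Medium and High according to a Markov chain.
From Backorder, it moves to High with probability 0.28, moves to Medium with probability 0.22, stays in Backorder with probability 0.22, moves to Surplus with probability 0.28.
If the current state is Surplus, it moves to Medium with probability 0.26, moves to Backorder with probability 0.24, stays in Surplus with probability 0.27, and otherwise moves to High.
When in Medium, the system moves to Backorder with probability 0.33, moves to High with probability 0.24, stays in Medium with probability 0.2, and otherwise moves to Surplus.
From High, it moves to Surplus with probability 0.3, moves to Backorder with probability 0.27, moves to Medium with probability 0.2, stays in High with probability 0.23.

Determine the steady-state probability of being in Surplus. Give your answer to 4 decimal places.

Let the stationary distribution be π with π = πP and π_1 + π_2 + π_3 + π_4 = 1.
π_1 = 0.22·π_1 + 0.24·π_2 + 0.33·π_3 + 0.27·π_4
π_2 = 0.28·π_1 + 0.27·π_2 + 0.23·π_3 + 0.3·π_4
π_3 = 0.22·π_1 + 0.26·π_2 + 0.2·π_3 + 0.2·π_4
Solving with the normalization constraint gives π = (0.2621, 0.2711, 0.2215, 0.2453).
So the stationary probability of Surplus is 0.2711.

0.2711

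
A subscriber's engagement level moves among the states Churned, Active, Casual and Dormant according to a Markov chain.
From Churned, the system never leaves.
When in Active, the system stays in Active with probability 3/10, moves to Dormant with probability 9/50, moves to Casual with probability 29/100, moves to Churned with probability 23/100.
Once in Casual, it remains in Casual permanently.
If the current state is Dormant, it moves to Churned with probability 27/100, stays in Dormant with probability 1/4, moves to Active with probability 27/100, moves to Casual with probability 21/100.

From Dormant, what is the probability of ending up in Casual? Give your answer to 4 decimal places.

Let h(s) be the probability of absorption at Casual starting from transient state s. Then h(Casual) = 1 and h(Churned) = 0. By first-step analysis:
h(Active) = 0.23·0 + 0.3·h(Active) + 0.29·1 + 0.18·h(Dormant)
h(Dormant) = 0.27·0 + 0.27·h(Active) + 0.21·1 + 0.25·h(Dormant)
Solving: h(Active) = 0.5359, h(Dormant) = 0.4729.
Starting from Dormant, the probability is 0.4729.

0.4729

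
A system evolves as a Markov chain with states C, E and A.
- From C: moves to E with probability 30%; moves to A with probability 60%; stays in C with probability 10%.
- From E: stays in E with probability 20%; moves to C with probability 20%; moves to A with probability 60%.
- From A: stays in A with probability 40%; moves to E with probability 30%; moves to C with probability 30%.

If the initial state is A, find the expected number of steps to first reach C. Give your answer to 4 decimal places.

Let t(s) be the expected number of steps to first reach C from state s, with t(C) = 0. Conditioning on the first step:
t(E) = 1 + 0.2·t(E) + 0.6·t(A)
t(A) = 1 + 0.3·t(E) + 0.4·t(A)
Solving: t(E) = 4.0000, t(A) = 3.6667.
Expected steps from A to C: 3.6667.

3.6667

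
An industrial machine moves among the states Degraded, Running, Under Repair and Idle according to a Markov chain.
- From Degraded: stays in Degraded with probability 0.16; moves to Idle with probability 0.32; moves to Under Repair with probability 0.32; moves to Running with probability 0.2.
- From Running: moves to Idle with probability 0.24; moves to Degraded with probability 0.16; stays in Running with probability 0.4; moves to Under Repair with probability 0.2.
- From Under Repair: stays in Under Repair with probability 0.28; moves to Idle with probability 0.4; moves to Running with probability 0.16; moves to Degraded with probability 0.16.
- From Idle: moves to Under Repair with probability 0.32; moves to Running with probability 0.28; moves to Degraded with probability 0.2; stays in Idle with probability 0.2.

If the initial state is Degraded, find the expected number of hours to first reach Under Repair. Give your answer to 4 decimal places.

3.4866

Let t(s) be the expected number of hours to first reach Under Repair from state s, with t(Under Repair) = 0. Conditioning on the first hour:
t(Degraded) = 1 + 0.16·t(Degraded) + 0.2·t(Running) + 0.32·t(Idle)
t(Running) = 1 + 0.16·t(Degraded) + 0.4·t(Running) + 0.24·t(Idle)
t(Idle) = 1 + 0.2·t(Degraded) + 0.28·t(Running) + 0.2·t(Idle)
Solving: t(Degraded) = 3.4866, t(Running) = 4.0059, t(Idle) = 3.5237.
Expected hours from Degraded to Under Repair: 3.4866.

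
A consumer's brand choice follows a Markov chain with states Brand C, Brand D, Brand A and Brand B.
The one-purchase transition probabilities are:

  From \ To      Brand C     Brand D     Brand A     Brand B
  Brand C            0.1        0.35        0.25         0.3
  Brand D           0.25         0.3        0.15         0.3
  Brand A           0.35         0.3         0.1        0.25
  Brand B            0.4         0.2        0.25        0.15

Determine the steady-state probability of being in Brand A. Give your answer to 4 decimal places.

Let the stationary distribution be π with π = πP and π_1 + π_2 + π_3 + π_4 = 1.
π_1 = 0.1·π_1 + 0.25·π_2 + 0.35·π_3 + 0.4·π_4
π_2 = 0.35·π_1 + 0.3·π_2 + 0.3·π_3 + 0.2·π_4
π_3 = 0.25·π_1 + 0.15·π_2 + 0.1·π_3 + 0.25·π_4
Solving with the normalization constraint gives π = (0.2671, 0.2881, 0.1923, 0.2525).
So the stationary probability of Brand A is 0.1923.

0.1923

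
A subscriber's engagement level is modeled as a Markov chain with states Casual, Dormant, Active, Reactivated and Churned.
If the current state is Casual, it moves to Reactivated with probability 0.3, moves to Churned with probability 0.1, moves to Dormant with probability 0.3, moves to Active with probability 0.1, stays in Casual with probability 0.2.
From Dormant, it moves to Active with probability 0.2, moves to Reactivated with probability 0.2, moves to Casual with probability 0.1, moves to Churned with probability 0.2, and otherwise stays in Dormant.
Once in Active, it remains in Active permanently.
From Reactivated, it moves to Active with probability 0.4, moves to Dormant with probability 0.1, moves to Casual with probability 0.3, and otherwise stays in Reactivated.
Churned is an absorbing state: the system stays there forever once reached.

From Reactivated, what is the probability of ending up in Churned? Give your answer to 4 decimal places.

0.1728

Let h(s) be the probability of absorption at Churned starting from transient state s. Then h(Churned) = 1 and h(Active) = 0. By first-step analysis:
h(Casual) = 0.2·h(Casual) + 0.3·h(Dormant) + 0.1·0 + 0.3·h(Reactivated) + 0.1·1
h(Dormant) = 0.1·h(Casual) + 0.3·h(Dormant) + 0.2·0 + 0.2·h(Reactivated) + 0.2·1
h(Reactivated) = 0.3·h(Casual) + 0.1·h(Dormant) + 0.4·0 + 0.2·h(Reactivated)
Solving: h(Casual) = 0.3333, h(Dormant) = 0.3827, h(Reactivated) = 0.1728.
Starting from Reactivated, the probability is 0.1728.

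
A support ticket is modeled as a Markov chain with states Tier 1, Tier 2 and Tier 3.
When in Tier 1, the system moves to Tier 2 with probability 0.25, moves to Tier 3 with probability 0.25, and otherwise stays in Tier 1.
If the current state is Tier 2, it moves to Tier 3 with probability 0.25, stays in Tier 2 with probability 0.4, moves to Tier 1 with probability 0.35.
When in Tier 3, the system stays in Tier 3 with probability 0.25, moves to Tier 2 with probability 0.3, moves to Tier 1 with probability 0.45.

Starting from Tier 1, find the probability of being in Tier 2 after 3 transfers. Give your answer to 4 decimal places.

Propagate the distribution vector 3 transfers from Tier 1.
After 0 transfers: (1.0000, 0.0000, 0.0000)
After 1 transfer: (0.5000, 0.2500, 0.2500)
After 2 transfers: (0.4500, 0.3000, 0.2500)
After 3 transfers: (0.4425, 0.3075, 0.2500)
P(in Tier 2 after 3 transfers) = 0.3075

0.3075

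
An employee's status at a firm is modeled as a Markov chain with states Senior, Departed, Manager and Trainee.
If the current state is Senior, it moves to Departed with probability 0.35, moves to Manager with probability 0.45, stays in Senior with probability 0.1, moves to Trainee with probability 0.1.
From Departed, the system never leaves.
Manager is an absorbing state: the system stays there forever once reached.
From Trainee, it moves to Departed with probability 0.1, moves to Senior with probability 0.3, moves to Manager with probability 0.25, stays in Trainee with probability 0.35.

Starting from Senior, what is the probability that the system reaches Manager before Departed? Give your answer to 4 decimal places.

0.5721

Let h(s) be the probability of absorption at Manager starting from transient state s. Then h(Manager) = 1 and h(Departed) = 0. By first-step analysis:
h(Senior) = 0.1·h(Senior) + 0.35·0 + 0.45·1 + 0.1·h(Trainee)
h(Trainee) = 0.3·h(Senior) + 0.1·0 + 0.25·1 + 0.35·h(Trainee)
Solving: h(Senior) = 0.5721, h(Trainee) = 0.6486.
Starting from Senior, the probability is 0.5721.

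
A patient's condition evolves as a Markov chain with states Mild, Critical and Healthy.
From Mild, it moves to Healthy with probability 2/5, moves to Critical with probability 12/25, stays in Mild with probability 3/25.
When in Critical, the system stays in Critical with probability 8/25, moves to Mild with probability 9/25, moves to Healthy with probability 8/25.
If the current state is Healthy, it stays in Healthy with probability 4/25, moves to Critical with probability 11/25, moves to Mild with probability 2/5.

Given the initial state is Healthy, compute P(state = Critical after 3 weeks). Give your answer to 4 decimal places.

0.4024

Propagate the distribution vector 3 weeks from Healthy.
After 0 weeks: (0.0000, 0.0000, 1.0000)
After 1 week: (0.4000, 0.4400, 0.1600)
After 2 weeks: (0.2704, 0.4032, 0.3264)
After 3 weeks: (0.3082, 0.4024, 0.2894)
P(in Critical after 3 weeks) = 0.4024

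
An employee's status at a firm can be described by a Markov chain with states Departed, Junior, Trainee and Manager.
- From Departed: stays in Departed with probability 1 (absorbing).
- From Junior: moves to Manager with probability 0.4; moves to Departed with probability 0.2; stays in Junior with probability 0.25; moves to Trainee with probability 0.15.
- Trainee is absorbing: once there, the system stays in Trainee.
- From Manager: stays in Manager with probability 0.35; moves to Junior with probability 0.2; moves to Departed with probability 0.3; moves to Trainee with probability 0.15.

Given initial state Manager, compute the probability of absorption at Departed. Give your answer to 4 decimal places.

Let h(s) be the probability of absorption at Departed starting from transient state s. Then h(Departed) = 1 and h(Trainee) = 0. By first-step analysis:
h(Junior) = 0.2·1 + 0.25·h(Junior) + 0.15·0 + 0.4·h(Manager)
h(Manager) = 0.3·1 + 0.2·h(Junior) + 0.15·0 + 0.35·h(Manager)
Solving: h(Junior) = 0.6135, h(Manager) = 0.6503.
Starting from Manager, the probability is 0.6503.

0.6503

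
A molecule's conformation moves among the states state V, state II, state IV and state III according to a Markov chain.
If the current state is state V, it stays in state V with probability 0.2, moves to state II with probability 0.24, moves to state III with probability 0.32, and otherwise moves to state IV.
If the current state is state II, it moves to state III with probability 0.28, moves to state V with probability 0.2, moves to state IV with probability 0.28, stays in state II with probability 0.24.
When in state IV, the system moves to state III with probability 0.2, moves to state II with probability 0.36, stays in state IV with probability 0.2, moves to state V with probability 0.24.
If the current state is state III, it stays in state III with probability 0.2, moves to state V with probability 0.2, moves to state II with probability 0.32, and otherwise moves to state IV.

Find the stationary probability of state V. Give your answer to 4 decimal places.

Let the stationary distribution be π with π = πP and π_1 + π_2 + π_3 + π_4 = 1.
π_1 = 0.2·π_1 + 0.2·π_2 + 0.24·π_3 + 0.2·π_4
π_2 = 0.24·π_1 + 0.24·π_2 + 0.36·π_3 + 0.32·π_4
π_3 = 0.24·π_1 + 0.28·π_2 + 0.2·π_3 + 0.28·π_4
Solving with the normalization constraint gives π = (0.2101, 0.2901, 0.2515, 0.2484).
So the stationary probability of state V is 0.2101.

0.2101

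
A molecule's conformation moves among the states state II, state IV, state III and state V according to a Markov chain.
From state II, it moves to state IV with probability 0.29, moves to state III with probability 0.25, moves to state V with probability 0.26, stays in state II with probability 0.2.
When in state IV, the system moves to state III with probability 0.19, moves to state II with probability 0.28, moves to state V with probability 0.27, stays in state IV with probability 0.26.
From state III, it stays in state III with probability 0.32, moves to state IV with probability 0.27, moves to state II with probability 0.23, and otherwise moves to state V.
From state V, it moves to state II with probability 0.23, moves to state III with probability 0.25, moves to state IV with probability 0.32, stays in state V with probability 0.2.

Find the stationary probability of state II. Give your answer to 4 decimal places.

0.2371

Let the stationary distribution be π with π = πP and π_1 + π_2 + π_3 + π_4 = 1.
π_1 = 0.2·π_1 + 0.28·π_2 + 0.23·π_3 + 0.23·π_4
π_2 = 0.29·π_1 + 0.26·π_2 + 0.27·π_3 + 0.32·π_4
π_3 = 0.25·π_1 + 0.19·π_2 + 0.32·π_3 + 0.25·π_4
Solving with the normalization constraint gives π = (0.2371, 0.2834, 0.2505, 0.2290).
So the stationary probability of state II is 0.2371.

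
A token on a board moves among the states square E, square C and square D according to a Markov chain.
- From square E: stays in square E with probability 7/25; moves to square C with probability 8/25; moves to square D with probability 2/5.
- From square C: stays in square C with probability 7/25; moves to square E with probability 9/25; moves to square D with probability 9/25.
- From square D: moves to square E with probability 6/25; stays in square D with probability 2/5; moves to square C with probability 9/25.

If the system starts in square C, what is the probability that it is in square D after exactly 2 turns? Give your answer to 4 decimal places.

0.3888

Sum over the intermediate state after 1 turn:
P = P(square C→square E)·P(square E→square D) + P(square C→square C)·P(square C→square D) + P(square C→square D)·P(square D→square D)
  = 0.36×0.4 + 0.28×0.36 + 0.36×0.4
  = 0.1440 + 0.1008 + 0.1440 = 0.3888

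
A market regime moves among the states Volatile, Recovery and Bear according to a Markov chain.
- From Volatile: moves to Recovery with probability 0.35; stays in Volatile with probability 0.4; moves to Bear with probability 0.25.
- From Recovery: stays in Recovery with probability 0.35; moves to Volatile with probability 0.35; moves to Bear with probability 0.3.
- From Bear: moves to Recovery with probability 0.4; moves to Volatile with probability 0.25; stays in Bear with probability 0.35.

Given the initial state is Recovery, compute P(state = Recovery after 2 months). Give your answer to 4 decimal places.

0.3650

Sum over the intermediate state after 1 month:
P = P(Recovery→Volatile)·P(Volatile→Recovery) + P(Recovery→Recovery)·P(Recovery→Recovery) + P(Recovery→Bear)·P(Bear→Recovery)
  = 0.35×0.35 + 0.35×0.35 + 0.3×0.4
  = 0.1225 + 0.1225 + 0.1200 = 0.3650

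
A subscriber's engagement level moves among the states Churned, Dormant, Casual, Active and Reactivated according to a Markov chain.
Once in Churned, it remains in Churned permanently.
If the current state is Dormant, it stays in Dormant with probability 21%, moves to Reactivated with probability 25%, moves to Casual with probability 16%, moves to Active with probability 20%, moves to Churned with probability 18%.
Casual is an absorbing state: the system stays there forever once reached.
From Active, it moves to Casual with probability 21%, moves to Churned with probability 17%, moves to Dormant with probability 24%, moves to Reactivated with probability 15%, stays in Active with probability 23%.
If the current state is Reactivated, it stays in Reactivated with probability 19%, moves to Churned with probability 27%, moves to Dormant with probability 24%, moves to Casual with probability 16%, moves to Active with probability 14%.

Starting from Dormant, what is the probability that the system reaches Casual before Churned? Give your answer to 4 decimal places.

0.4618

Let h(s) be the probability of absorption at Casual starting from transient state s. Then h(Casual) = 1 and h(Churned) = 0. By first-step analysis:
h(Dormant) = 0.18·0 + 0.21·h(Dormant) + 0.16·1 + 0.2·h(Active) + 0.25·h(Reactivated)
h(Active) = 0.17·0 + 0.24·h(Dormant) + 0.21·1 + 0.23·h(Active) + 0.15·h(Reactivated)
h(Reactivated) = 0.27·0 + 0.24·h(Dormant) + 0.16·1 + 0.14·h(Active) + 0.19·h(Reactivated)
Solving: h(Dormant) = 0.4618, h(Active) = 0.4986, h(Reactivated) = 0.4206.
Starting from Dormant, the probability is 0.4618.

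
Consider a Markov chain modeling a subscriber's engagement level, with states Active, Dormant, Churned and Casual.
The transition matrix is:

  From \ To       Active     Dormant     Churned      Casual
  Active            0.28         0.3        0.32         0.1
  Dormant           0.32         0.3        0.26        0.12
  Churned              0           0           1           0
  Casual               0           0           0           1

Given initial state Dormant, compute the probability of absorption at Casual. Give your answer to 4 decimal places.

Let h(s) be the probability of absorption at Casual starting from transient state s. Then h(Casual) = 1 and h(Churned) = 0. By first-step analysis:
h(Active) = 0.28·h(Active) + 0.3·h(Dormant) + 0.32·0 + 0.1·1
h(Dormant) = 0.32·h(Active) + 0.3·h(Dormant) + 0.26·0 + 0.12·1
Solving: h(Active) = 0.2598, h(Dormant) = 0.2902.
Starting from Dormant, the probability is 0.2902.

0.2902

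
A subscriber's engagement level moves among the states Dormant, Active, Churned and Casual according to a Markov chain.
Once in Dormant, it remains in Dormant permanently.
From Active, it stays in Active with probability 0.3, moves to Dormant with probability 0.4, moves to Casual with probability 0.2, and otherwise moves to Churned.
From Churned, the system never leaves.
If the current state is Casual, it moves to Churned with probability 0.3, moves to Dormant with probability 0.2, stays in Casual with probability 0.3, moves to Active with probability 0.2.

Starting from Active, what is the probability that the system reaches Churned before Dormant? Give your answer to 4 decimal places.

0.2889

Let h(s) be the probability of absorption at Churned starting from transient state s. Then h(Churned) = 1 and h(Dormant) = 0. By first-step analysis:
h(Active) = 0.4·0 + 0.3·h(Active) + 0.1·1 + 0.2·h(Casual)
h(Casual) = 0.2·0 + 0.2·h(Active) + 0.3·1 + 0.3·h(Casual)
Solving: h(Active) = 0.2889, h(Casual) = 0.5111.
Starting from Active, the probability is 0.2889.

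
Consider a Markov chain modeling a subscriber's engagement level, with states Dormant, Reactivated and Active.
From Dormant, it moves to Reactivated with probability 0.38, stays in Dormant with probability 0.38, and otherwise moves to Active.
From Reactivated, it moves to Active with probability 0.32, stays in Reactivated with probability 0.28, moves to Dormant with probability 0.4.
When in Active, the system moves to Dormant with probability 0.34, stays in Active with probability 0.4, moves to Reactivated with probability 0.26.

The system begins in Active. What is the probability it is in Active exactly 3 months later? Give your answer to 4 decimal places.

Propagate the distribution vector 3 months from Active.
After 0 months: (0.0000, 0.0000, 1.0000)
After 1 month: (0.3400, 0.2600, 0.4000)
After 2 months: (0.3692, 0.3060, 0.3248)
After 3 months: (0.3731, 0.3104, 0.3164)
P(in Active after 3 months) = 0.3164

0.3164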